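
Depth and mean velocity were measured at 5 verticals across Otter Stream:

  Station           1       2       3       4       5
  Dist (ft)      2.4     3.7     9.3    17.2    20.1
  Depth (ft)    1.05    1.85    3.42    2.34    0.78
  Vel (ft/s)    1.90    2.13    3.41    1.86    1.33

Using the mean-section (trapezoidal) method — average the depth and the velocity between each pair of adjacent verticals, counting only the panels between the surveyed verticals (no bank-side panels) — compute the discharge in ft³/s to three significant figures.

112 ft³/s

Panel 1-2: Δb = 1.3 ft, d̄ = (1.05+1.85)/2 = 1.45, v̄ = (1.90+2.13)/2 = 2.015 → q = 1.3×1.45×2.015 = 3.798 ft³/s
Panel 2-3: Δb = 5.6 ft, d̄ = (1.85+3.42)/2 = 2.635, v̄ = (2.13+3.41)/2 = 2.77 → q = 5.6×2.635×2.77 = 40.87 ft³/s
Panel 3-4: Δb = 7.9 ft, d̄ = (3.42+2.34)/2 = 2.88, v̄ = (3.41+1.86)/2 = 2.635 → q = 7.9×2.88×2.635 = 59.95 ft³/s
Panel 4-5: Δb = 2.9 ft, d̄ = (2.34+0.78)/2 = 1.56, v̄ = (1.86+1.33)/2 = 1.595 → q = 2.9×1.56×1.595 = 7.216 ft³/s
Q = Σ q = 111.8 ft³/s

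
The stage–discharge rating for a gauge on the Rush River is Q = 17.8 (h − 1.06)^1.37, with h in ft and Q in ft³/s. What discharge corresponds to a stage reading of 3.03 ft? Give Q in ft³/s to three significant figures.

45.1 ft³/s

Q = 17.8 × (3.03 − 1.06)^1.37 = 17.8 × 1.97^1.37 = 45.06 ft³/s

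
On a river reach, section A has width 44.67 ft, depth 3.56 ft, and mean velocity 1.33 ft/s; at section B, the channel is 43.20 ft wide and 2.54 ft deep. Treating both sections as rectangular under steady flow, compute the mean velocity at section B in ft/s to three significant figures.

Q = A₁V₁ = (44.67×3.56) × 1.33 = 211.5 ft³/s
A₂ = 43.20 × 2.54 = 109.7 ft²
V₂ = Q/A₂ = 211.5/109.7 = 1.928 ft/s

1.93 ft/s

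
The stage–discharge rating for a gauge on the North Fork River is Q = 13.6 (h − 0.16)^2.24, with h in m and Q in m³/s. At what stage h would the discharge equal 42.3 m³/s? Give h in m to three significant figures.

h − h₀ = (Q/C)^(1/b) = (42.3/13.6)^(1/2.24) = 1.660 m
h = 0.16 + 1.660 = 1.820 m

1.82 m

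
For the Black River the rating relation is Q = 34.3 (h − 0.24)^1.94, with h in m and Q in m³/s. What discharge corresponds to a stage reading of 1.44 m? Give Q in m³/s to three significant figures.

48.9 m³/s

Q = 34.3 × (1.44 − 0.24)^1.94 = 34.3 × 1.2^1.94 = 48.85 m³/s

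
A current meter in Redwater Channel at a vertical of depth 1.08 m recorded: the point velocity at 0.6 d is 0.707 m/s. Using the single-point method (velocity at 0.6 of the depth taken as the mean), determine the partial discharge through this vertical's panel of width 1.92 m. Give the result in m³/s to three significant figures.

1.47 m³/s

v̄ = v₀.₆ = 0.707 m/s
q = v̄ × d × w = 0.7070 × 1.08 × 1.92 = 1.466 m³/s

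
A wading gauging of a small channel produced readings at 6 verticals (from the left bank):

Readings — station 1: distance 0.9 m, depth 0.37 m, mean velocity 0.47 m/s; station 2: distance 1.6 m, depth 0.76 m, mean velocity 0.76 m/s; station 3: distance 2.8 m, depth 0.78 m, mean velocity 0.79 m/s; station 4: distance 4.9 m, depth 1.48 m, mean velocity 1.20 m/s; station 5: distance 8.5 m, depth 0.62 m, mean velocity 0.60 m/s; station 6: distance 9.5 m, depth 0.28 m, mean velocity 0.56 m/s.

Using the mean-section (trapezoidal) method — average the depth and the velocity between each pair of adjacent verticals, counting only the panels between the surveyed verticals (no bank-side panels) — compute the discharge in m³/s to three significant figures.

Panel 1-2: Δb = 0.7 m, d̄ = (0.37+0.76)/2 = 0.565, v̄ = (0.47+0.76)/2 = 0.615 → q = 0.7×0.565×0.615 = 0.2432 m³/s
Panel 2-3: Δb = 1.2 m, d̄ = (0.76+0.78)/2 = 0.77, v̄ = (0.76+0.79)/2 = 0.775 → q = 1.2×0.77×0.775 = 0.7161 m³/s
Panel 3-4: Δb = 2.1 m, d̄ = (0.78+1.48)/2 = 1.13, v̄ = (0.79+1.20)/2 = 0.995 → q = 2.1×1.13×0.995 = 2.361 m³/s
Panel 4-5: Δb = 3.6 m, d̄ = (1.48+0.62)/2 = 1.05, v̄ = (1.20+0.60)/2 = 0.9 → q = 3.6×1.05×0.9 = 3.402 m³/s
Panel 5-6: Δb = 1 m, d̄ = (0.62+0.28)/2 = 0.45, v̄ = (0.60+0.56)/2 = 0.58 → q = 1×0.45×0.58 = 0.2610 m³/s
Q = Σ q = 6.983 m³/s

6.98 m³/s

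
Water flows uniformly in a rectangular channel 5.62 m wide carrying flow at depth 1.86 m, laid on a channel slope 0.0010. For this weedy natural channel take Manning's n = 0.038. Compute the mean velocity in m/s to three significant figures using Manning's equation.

A = b·y = 5.62 × 1.86 = 10.45 m²
P = b + 2y = 5.62 + 2×1.86 = 9.340 m
R = A/P = 10.45/9.340 = 1.119 m
Q = (1/n)·A·R^(2/3)·S^(1/2) = (1/0.038) × 10.45 × 1.119^(2/3) × 0.0010^(1/2) = 9.377 m³/s
V = Q/A = 9.377/10.45 = 0.8971 m/s

0.897 m/s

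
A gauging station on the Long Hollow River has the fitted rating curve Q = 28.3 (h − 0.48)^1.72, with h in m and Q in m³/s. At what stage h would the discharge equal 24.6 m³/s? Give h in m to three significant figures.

h − h₀ = (Q/C)^(1/b) = (24.6/28.3)^(1/1.72) = 0.9218 m
h = 0.48 + 0.9218 = 1.402 m

1.40 m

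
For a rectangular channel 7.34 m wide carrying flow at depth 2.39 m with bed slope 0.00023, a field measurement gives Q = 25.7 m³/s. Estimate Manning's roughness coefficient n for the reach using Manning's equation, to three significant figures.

0.0132

A = b·y = 7.34 × 2.39 = 17.54 m²
P = b + 2y = 7.34 + 2×2.39 = 12.12 m
R = A/P = 17.54/12.12 = 1.447 m
n = (1/Q)·A·R^(2/3)·S^(1/2) = (1/25.7) × 17.54 × 1.280 × 0.01517 = 0.01325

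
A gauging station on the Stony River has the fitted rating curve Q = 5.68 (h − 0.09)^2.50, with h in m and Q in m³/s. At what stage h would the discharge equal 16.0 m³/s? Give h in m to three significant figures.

h − h₀ = (Q/C)^(1/b) = (16.0/5.68)^(1/2.50) = 1.513 m
h = 0.09 + 1.513 = 1.603 m

1.60 m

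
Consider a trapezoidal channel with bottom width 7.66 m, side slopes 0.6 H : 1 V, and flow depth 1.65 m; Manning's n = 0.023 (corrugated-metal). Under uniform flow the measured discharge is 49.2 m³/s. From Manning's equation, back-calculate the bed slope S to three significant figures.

0.00472

A = (b + z·y)·y = (7.66 + 0.6×1.65)×1.65 = 14.27 m²
P = b + 2y√(1+z²) = 7.66 + 2×1.65×√(1+0.6²) = 11.51 m
R = A/P = 14.27/11.51 = 1.240 m
S = (Q·n / (1·A·R^(2/3)))² = (49.2×0.023 / (1×14.27×1.154))² = 0.004718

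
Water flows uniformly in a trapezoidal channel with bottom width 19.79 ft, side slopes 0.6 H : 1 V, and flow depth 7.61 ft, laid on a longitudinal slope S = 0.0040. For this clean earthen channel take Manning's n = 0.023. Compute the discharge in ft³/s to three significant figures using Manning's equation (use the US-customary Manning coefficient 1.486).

2200 ft³/s

A = (b + z·y)·y = (19.79 + 0.6×7.61)×7.61 = 185.3 ft²
P = b + 2y√(1+z²) = 19.79 + 2×7.61×√(1+0.6²) = 37.54 ft
R = A/P = 185.3/37.54 = 4.937 ft
Q = (1.486/n)·A·R^(2/3)·S^(1/2) = (1.486/0.023) × 185.3 × 4.937^(2/3) × 0.0040^(1/2) = 2196 ft³/s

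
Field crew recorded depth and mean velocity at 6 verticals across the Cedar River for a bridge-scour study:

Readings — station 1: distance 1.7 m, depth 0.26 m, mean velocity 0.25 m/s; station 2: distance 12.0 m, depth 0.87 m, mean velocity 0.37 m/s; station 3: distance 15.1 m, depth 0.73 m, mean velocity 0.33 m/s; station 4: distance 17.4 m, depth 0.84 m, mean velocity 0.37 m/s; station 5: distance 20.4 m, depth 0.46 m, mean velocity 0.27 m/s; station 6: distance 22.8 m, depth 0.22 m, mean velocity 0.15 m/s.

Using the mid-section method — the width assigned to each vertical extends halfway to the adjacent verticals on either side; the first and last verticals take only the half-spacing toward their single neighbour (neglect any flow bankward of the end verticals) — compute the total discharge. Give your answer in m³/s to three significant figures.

w_1 = (12.0 − 1.7)/2 = 5.15 m; q_1 = 0.25 × 0.26 × 5.15 = 0.3348 m³/s
w_2 = (15.1 − 1.7)/2 = 6.7 m; q_2 = 0.37 × 0.87 × 6.7 = 2.157 m³/s
w_3 = (17.4 − 12.0)/2 = 2.7 m; q_3 = 0.33 × 0.73 × 2.7 = 0.6504 m³/s
w_4 = (20.4 − 15.1)/2 = 2.65 m; q_4 = 0.37 × 0.84 × 2.65 = 0.8236 m³/s
w_5 = (22.8 − 17.4)/2 = 2.7 m; q_5 = 0.27 × 0.46 × 2.7 = 0.3353 m³/s
w_6 = (22.8 − 20.4)/2 = 1.2 m; q_6 = 0.15 × 0.22 × 1.2 = 0.03960 m³/s
Q = Σ qᵢ = 4.340 m³/s

4.34 m³/s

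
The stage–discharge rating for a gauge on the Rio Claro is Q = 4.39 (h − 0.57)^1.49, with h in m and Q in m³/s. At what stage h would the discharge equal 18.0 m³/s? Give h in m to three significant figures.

3.15 m

h − h₀ = (Q/C)^(1/b) = (18.0/4.39)^(1/1.49) = 2.578 m
h = 0.57 + 2.578 = 3.148 m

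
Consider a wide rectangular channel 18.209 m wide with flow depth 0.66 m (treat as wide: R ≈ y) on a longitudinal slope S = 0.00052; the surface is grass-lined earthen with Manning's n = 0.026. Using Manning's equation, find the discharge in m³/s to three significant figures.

A = b·y = 18.209 × 0.66 = 12.02 m²
Wide channel: R ≈ y = 0.66 m
Q = (1/n)·A·R^(2/3)·S^(1/2) = (1/0.026) × 12.02 × 0.6600^(2/3) × 0.00052^(1/2) = 7.990 m³/s

7.99 m³/s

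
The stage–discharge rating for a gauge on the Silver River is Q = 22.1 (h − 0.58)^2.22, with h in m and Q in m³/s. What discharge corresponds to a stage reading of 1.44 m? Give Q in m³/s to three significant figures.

Q = 22.1 × (1.44 − 0.58)^2.22 = 22.1 × 0.86^2.22 = 15.81 m³/s

15.8 m³/s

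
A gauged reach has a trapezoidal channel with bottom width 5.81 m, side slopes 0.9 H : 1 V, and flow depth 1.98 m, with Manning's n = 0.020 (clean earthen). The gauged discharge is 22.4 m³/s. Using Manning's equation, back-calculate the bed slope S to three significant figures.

A = (b + z·y)·y = (5.81 + 0.9×1.98)×1.98 = 15.03 m²
P = b + 2y√(1+z²) = 5.81 + 2×1.98×√(1+0.9²) = 11.14 m
R = A/P = 15.03/11.14 = 1.350 m
S = (Q·n / (1·A·R^(2/3)))² = (22.4×0.020 / (1×15.03×1.221))² = 0.0005955

0.000595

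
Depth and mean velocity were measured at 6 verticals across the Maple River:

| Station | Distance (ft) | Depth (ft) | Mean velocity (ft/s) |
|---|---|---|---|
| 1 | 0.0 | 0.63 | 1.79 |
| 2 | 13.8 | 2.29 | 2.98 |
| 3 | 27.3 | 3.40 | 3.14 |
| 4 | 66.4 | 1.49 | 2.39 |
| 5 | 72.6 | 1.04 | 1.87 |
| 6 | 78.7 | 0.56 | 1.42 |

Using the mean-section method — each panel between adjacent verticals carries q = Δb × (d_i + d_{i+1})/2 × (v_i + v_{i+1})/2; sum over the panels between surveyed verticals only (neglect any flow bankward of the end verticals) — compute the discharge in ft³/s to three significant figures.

455 ft³/s

Panel 1-2: Δb = 13.8 ft, d̄ = (0.63+2.29)/2 = 1.46, v̄ = (1.79+2.98)/2 = 2.385 → q = 13.8×1.46×2.385 = 48.05 ft³/s
Panel 2-3: Δb = 13.5 ft, d̄ = (2.29+3.40)/2 = 2.845, v̄ = (2.98+3.14)/2 = 3.06 → q = 13.5×2.845×3.06 = 117.5 ft³/s
Panel 3-4: Δb = 39.1 ft, d̄ = (3.40+1.49)/2 = 2.445, v̄ = (3.14+2.39)/2 = 2.765 → q = 39.1×2.445×2.765 = 264.3 ft³/s
Panel 4-5: Δb = 6.2 ft, d̄ = (1.49+1.04)/2 = 1.265, v̄ = (2.39+1.87)/2 = 2.13 → q = 6.2×1.265×2.13 = 16.71 ft³/s
Panel 5-6: Δb = 6.1 ft, d̄ = (1.04+0.56)/2 = 0.8, v̄ = (1.87+1.42)/2 = 1.645 → q = 6.1×0.8×1.645 = 8.028 ft³/s
Q = Σ q = 454.6 ft³/s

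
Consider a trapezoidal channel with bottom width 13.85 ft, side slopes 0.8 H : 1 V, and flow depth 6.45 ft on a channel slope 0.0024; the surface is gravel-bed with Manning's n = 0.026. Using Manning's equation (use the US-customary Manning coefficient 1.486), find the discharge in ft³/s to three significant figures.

A = (b + z·y)·y = (13.85 + 0.8×6.45)×6.45 = 122.6 ft²
P = b + 2y√(1+z²) = 13.85 + 2×6.45×√(1+0.8²) = 30.37 ft
R = A/P = 122.6/30.37 = 4.037 ft
Q = (1.486/n)·A·R^(2/3)·S^(1/2) = (1.486/0.026) × 122.6 × 4.037^(2/3) × 0.0024^(1/2) = 870.5 ft³/s

870 ft³/s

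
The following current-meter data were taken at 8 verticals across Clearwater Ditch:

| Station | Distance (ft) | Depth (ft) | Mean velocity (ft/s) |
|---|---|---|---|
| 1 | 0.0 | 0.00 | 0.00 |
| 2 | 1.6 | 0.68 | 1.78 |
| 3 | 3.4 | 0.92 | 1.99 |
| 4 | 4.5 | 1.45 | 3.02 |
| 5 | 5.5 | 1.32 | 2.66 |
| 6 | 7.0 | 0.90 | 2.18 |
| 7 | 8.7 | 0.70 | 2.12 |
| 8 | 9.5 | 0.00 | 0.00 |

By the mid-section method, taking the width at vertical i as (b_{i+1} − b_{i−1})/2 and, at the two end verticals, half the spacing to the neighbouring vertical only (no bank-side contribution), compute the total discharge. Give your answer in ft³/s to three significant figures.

18.7 ft³/s

w_2 = (3.4 − 0.0)/2 = 1.7 ft; q_2 = 1.78 × 0.68 × 1.7 = 2.058 ft³/s
w_3 = (4.5 − 1.6)/2 = 1.45 ft; q_3 = 1.99 × 0.92 × 1.45 = 2.655 ft³/s
w_4 = (5.5 − 3.4)/2 = 1.05 ft; q_4 = 3.02 × 1.45 × 1.05 = 4.598 ft³/s
w_5 = (7.0 − 4.5)/2 = 1.25 ft; q_5 = 2.66 × 1.32 × 1.25 = 4.389 ft³/s
w_6 = (8.7 − 5.5)/2 = 1.6 ft; q_6 = 2.18 × 0.90 × 1.6 = 3.139 ft³/s
w_7 = (9.5 − 7.0)/2 = 1.25 ft; q_7 = 2.12 × 0.70 × 1.25 = 1.855 ft³/s
Stations 1, 8 contribute zero (depth or velocity is 0).
Q = Σ qᵢ = 18.69 ft³/s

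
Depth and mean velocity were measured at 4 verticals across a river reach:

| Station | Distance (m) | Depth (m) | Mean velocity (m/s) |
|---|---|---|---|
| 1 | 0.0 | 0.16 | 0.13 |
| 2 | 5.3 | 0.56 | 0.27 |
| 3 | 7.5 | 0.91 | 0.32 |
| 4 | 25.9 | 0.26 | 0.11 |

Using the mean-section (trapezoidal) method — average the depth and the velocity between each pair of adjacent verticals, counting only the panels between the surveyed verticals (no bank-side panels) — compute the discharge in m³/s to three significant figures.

3.17 m³/s

Panel 1-2: Δb = 5.3 m, d̄ = (0.16+0.56)/2 = 0.36, v̄ = (0.13+0.27)/2 = 0.2 → q = 5.3×0.36×0.2 = 0.3816 m³/s
Panel 2-3: Δb = 2.2 m, d̄ = (0.56+0.91)/2 = 0.735, v̄ = (0.27+0.32)/2 = 0.295 → q = 2.2×0.735×0.295 = 0.4770 m³/s
Panel 3-4: Δb = 18.4 m, d̄ = (0.91+0.26)/2 = 0.585, v̄ = (0.32+0.11)/2 = 0.215 → q = 18.4×0.585×0.215 = 2.314 m³/s
Q = Σ q = 3.173 m³/s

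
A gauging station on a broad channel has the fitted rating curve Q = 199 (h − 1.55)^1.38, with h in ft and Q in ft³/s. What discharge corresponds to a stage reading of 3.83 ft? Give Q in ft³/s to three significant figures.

Q = 199 × (3.83 − 1.55)^1.38 = 199 × 2.28^1.38 = 620.6 ft³/s

621 ft³/s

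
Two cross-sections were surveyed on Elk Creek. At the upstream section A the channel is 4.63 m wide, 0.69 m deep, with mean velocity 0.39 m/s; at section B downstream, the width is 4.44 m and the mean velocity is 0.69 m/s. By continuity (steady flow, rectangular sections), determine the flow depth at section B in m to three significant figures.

Q = A₁V₁ = (4.63×0.69) × 0.39 = 1.246 m³/s
d₂ = Q/(b₂ V₂) = 1.246/(4.44×0.69) = 0.4067 m

0.407 m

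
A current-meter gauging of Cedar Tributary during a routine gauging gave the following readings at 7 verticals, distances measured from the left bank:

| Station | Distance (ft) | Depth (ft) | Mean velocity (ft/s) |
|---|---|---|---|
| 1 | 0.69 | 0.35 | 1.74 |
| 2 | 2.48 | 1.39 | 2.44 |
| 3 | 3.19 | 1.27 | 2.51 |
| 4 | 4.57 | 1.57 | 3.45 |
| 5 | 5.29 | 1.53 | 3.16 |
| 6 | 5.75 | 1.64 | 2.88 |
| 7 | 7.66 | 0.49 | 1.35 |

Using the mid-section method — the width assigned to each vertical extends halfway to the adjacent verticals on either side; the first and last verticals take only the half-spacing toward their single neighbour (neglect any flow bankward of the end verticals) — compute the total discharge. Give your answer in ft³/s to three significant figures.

w_1 = (2.48 − 0.69)/2 = 0.895 ft; q_1 = 1.74 × 0.35 × 0.895 = 0.5451 ft³/s
w_2 = (3.19 − 0.69)/2 = 1.25 ft; q_2 = 2.44 × 1.39 × 1.25 = 4.240 ft³/s
w_3 = (4.57 − 2.48)/2 = 1.045 ft; q_3 = 2.51 × 1.27 × 1.045 = 3.331 ft³/s
w_4 = (5.29 − 3.19)/2 = 1.05 ft; q_4 = 3.45 × 1.57 × 1.05 = 5.687 ft³/s
w_5 = (5.75 − 4.57)/2 = 0.59 ft; q_5 = 3.16 × 1.53 × 0.59 = 2.853 ft³/s
w_6 = (7.66 − 5.29)/2 = 1.185 ft; q_6 = 2.88 × 1.64 × 1.185 = 5.597 ft³/s
w_7 = (7.66 − 5.75)/2 = 0.955 ft; q_7 = 1.35 × 0.49 × 0.955 = 0.6317 ft³/s
Q = Σ qᵢ = 22.88 ft³/s

22.9 ft³/s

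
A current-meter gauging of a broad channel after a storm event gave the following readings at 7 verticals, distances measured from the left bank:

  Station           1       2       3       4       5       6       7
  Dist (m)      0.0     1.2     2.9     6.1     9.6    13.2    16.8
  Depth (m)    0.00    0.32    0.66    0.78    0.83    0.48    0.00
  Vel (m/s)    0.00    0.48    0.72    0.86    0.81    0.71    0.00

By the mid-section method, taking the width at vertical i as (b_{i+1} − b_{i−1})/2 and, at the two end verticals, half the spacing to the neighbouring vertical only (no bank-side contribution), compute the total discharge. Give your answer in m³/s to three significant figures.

7.25 m³/s

w_2 = (2.9 − 0.0)/2 = 1.45 m; q_2 = 0.48 × 0.32 × 1.45 = 0.2227 m³/s
w_3 = (6.1 − 1.2)/2 = 2.45 m; q_3 = 0.72 × 0.66 × 2.45 = 1.164 m³/s
w_4 = (9.6 − 2.9)/2 = 3.35 m; q_4 = 0.86 × 0.78 × 3.35 = 2.247 m³/s
w_5 = (13.2 − 6.1)/2 = 3.55 m; q_5 = 0.81 × 0.83 × 3.55 = 2.387 m³/s
w_6 = (16.8 − 9.6)/2 = 3.6 m; q_6 = 0.71 × 0.48 × 3.6 = 1.227 m³/s
Stations 1, 7 contribute zero (depth or velocity is 0).
Q = Σ qᵢ = 7.248 m³/s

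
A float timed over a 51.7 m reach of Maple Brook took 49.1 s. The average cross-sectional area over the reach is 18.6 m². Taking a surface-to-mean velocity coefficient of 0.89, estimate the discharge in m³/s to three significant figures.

v_surface = L / t̄ = 51.7 / 49.1 = 1.053 m/s
v_mean = 0.89 × 1.053 = 0.9371 m/s
Q = A × v_mean = 18.6 × 0.9371 = 17.43 m³/s

17.4 m³/s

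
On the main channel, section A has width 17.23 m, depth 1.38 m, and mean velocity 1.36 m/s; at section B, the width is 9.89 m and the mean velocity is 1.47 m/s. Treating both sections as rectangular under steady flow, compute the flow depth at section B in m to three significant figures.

2.22 m

Q = A₁V₁ = (17.23×1.38) × 1.36 = 32.34 m³/s
d₂ = Q/(b₂ V₂) = 32.34/(9.89×1.47) = 2.224 m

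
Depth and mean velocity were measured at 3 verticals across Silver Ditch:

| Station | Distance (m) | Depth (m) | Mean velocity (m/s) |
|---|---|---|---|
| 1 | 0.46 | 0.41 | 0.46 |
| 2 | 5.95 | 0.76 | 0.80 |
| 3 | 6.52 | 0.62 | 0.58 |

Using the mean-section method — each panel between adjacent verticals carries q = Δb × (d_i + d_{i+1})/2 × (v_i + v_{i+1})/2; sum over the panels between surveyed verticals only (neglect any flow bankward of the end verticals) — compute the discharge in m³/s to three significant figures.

2.29 m³/s

Panel 1-2: Δb = 5.49 m, d̄ = (0.41+0.76)/2 = 0.585, v̄ = (0.46+0.80)/2 = 0.63 → q = 5.49×0.585×0.63 = 2.023 m³/s
Panel 2-3: Δb = 0.57 m, d̄ = (0.76+0.62)/2 = 0.69, v̄ = (0.80+0.58)/2 = 0.69 → q = 0.57×0.69×0.69 = 0.2714 m³/s
Q = Σ q = 2.295 m³/s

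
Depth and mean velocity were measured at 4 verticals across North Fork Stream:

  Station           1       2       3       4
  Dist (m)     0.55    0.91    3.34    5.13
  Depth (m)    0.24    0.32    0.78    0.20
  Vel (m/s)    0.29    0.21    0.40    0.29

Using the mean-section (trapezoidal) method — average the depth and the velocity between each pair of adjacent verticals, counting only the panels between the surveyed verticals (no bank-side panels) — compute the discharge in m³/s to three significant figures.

Panel 1-2: Δb = 0.36 m, d̄ = (0.24+0.32)/2 = 0.28, v̄ = (0.29+0.21)/2 = 0.25 → q = 0.36×0.28×0.25 = 0.02520 m³/s
Panel 2-3: Δb = 2.43 m, d̄ = (0.32+0.78)/2 = 0.55, v̄ = (0.21+0.40)/2 = 0.305 → q = 2.43×0.55×0.305 = 0.4076 m³/s
Panel 3-4: Δb = 1.79 m, d̄ = (0.78+0.20)/2 = 0.49, v̄ = (0.40+0.29)/2 = 0.345 → q = 1.79×0.49×0.345 = 0.3026 m³/s
Q = Σ q = 0.7354 m³/s

0.735 m³/s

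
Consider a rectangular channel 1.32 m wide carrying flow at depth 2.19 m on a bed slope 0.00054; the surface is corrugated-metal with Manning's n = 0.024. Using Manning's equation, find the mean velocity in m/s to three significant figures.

A = b·y = 1.32 × 2.19 = 2.891 m²
P = b + 2y = 1.32 + 2×2.19 = 5.700 m
R = A/P = 2.891/5.700 = 0.5072 m
Q = (1/n)·A·R^(2/3)·S^(1/2) = (1/0.024) × 2.891 × 0.5072^(2/3) × 0.00054^(1/2) = 1.780 m³/s
V = Q/A = 1.780/2.891 = 0.6158 m/s

0.616 m/s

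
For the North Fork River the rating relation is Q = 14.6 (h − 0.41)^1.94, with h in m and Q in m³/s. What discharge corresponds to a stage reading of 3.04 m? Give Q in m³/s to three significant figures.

Q = 14.6 × (3.04 − 0.41)^1.94 = 14.6 × 2.63^1.94 = 95.29 m³/s

95.3 m³/s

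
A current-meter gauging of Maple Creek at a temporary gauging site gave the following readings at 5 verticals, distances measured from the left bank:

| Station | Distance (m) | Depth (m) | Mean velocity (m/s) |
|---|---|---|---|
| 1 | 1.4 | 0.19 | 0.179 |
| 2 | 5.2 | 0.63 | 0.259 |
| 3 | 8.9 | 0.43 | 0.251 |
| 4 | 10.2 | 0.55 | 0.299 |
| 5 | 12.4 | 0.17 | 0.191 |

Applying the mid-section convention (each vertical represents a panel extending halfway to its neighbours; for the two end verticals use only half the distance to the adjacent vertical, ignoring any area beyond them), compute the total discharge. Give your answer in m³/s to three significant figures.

w_1 = (5.2 − 1.4)/2 = 1.9 m; q_1 = 0.179 × 0.19 × 1.9 = 0.06462 m³/s
w_2 = (8.9 − 1.4)/2 = 3.75 m; q_2 = 0.259 × 0.63 × 3.75 = 0.6119 m³/s
w_3 = (10.2 − 5.2)/2 = 2.5 m; q_3 = 0.251 × 0.43 × 2.5 = 0.2698 m³/s
w_4 = (12.4 − 8.9)/2 = 1.75 m; q_4 = 0.299 × 0.55 × 1.75 = 0.2878 m³/s
w_5 = (12.4 − 10.2)/2 = 1.1 m; q_5 = 0.191 × 0.17 × 1.1 = 0.03572 m³/s
Q = Σ qᵢ = 1.270 m³/s

1.27 m³/s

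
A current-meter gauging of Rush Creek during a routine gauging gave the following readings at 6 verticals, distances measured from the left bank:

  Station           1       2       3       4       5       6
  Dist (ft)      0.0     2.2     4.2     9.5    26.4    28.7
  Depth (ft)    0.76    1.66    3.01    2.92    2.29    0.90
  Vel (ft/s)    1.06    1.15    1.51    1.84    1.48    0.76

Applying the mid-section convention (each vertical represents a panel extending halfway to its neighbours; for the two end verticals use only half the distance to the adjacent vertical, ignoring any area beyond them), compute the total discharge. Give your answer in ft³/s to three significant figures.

114 ft³/s

w_1 = (2.2 − 0.0)/2 = 1.1 ft; q_1 = 1.06 × 0.76 × 1.1 = 0.8862 ft³/s
w_2 = (4.2 − 0.0)/2 = 2.1 ft; q_2 = 1.15 × 1.66 × 2.1 = 4.009 ft³/s
w_3 = (9.5 − 2.2)/2 = 3.65 ft; q_3 = 1.51 × 3.01 × 3.65 = 16.59 ft³/s
w_4 = (26.4 − 4.2)/2 = 11.1 ft; q_4 = 1.84 × 2.92 × 11.1 = 59.64 ft³/s
w_5 = (28.7 − 9.5)/2 = 9.6 ft; q_5 = 1.48 × 2.29 × 9.6 = 32.54 ft³/s
w_6 = (28.7 − 26.4)/2 = 1.15 ft; q_6 = 0.76 × 0.90 × 1.15 = 0.7866 ft³/s
Q = Σ qᵢ = 114.4 ft³/s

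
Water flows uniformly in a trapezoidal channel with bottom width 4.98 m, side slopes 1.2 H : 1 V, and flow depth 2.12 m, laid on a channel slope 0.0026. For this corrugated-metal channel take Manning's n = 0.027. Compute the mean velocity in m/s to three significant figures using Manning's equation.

2.33 m/s

A = (b + z·y)·y = (4.98 + 1.2×2.12)×2.12 = 15.95 m²
P = b + 2y√(1+z²) = 4.98 + 2×2.12×√(1+1.2²) = 11.60 m
R = A/P = 15.95/11.60 = 1.375 m
Q = (1/n)·A·R^(2/3)·S^(1/2) = (1/0.027) × 15.95 × 1.375^(2/3) × 0.0026^(1/2) = 37.24 m³/s
V = Q/A = 37.24/15.95 = 2.335 m/s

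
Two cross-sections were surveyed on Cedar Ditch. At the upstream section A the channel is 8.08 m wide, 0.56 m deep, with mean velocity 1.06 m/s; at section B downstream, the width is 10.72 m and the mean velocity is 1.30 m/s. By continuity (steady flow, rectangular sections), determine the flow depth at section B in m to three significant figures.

Q = A₁V₁ = (8.08×0.56) × 1.06 = 4.796 m³/s
d₂ = Q/(b₂ V₂) = 4.796/(10.72×1.30) = 0.3442 m

0.344 m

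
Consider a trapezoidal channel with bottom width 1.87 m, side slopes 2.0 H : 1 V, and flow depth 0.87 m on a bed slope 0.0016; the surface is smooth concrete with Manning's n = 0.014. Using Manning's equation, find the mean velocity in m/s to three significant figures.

A = (b + z·y)·y = (1.87 + 2.0×0.87)×0.87 = 3.141 m²
P = b + 2y√(1+z²) = 1.87 + 2×0.87×√(1+2.0²) = 5.761 m
R = A/P = 3.141/5.761 = 0.5452 m
Q = (1/n)·A·R^(2/3)·S^(1/2) = (1/0.014) × 3.141 × 0.5452^(2/3) × 0.0016^(1/2) = 5.989 m³/s
V = Q/A = 5.989/3.141 = 1.907 m/s

1.91 m/s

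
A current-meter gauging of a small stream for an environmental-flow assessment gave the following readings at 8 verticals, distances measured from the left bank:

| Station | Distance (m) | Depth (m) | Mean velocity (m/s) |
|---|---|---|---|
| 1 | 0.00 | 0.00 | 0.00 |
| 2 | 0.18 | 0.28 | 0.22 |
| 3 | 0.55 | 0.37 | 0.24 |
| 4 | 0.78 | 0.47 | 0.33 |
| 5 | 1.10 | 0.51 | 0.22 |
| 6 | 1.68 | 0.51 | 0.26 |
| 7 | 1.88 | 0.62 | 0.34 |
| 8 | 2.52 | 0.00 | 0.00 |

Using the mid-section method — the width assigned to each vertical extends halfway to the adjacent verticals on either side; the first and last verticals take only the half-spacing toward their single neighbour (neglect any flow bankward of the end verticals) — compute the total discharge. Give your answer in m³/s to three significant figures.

w_2 = (0.55 − 0.00)/2 = 0.275 m; q_2 = 0.22 × 0.28 × 0.275 = 0.01694 m³/s
w_3 = (0.78 − 0.18)/2 = 0.3 m; q_3 = 0.24 × 0.37 × 0.3 = 0.02664 m³/s
w_4 = (1.10 − 0.55)/2 = 0.275 m; q_4 = 0.33 × 0.47 × 0.275 = 0.04265 m³/s
w_5 = (1.68 − 0.78)/2 = 0.45 m; q_5 = 0.22 × 0.51 × 0.45 = 0.05049 m³/s
w_6 = (1.88 − 1.10)/2 = 0.39 m; q_6 = 0.26 × 0.51 × 0.39 = 0.05171 m³/s
w_7 = (2.52 − 1.68)/2 = 0.42 m; q_7 = 0.34 × 0.62 × 0.42 = 0.08854 m³/s
Stations 1, 8 contribute zero (depth or velocity is 0).
Q = Σ qᵢ = 0.2770 m³/s

0.277 m³/s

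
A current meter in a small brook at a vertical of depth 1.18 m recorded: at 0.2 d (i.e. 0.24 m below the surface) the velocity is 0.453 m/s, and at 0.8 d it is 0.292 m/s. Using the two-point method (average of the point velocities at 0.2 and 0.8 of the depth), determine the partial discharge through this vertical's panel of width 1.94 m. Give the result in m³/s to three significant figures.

v̄ = (0.453 + 0.292) / 2 = 0.3725 m/s
q = v̄ × d × w = 0.3725 × 1.18 × 1.94 = 0.8527 m³/s

0.853 m³/s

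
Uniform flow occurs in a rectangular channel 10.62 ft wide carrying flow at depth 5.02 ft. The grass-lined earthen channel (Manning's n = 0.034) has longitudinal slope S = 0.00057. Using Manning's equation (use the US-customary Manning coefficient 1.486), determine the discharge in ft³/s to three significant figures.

105 ft³/s

A = b·y = 10.62 × 5.02 = 53.31 ft²
P = b + 2y = 10.62 + 2×5.02 = 20.66 ft
R = A/P = 53.31/20.66 = 2.580 ft
Q = (1.486/n)·A·R^(2/3)·S^(1/2) = (1.486/0.034) × 53.31 × 2.580^(2/3) × 0.00057^(1/2) = 104.7 ft³/s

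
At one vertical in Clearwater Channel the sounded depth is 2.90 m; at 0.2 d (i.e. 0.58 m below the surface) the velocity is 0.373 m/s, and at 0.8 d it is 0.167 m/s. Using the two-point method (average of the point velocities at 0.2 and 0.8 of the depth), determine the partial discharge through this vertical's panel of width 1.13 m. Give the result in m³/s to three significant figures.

0.885 m³/s

v̄ = (0.373 + 0.167) / 2 = 0.2700 m/s
q = v̄ × d × w = 0.2700 × 2.90 × 1.13 = 0.8848 m³/s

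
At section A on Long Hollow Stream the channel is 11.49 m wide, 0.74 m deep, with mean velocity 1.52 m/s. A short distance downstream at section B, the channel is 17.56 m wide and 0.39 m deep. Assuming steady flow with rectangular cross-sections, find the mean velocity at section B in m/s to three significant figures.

Q = A₁V₁ = (11.49×0.74) × 1.52 = 12.92 m³/s
A₂ = 17.56 × 0.39 = 6.848 m²
V₂ = Q/A₂ = 12.92/6.848 = 1.887 m/s

1.89 m/s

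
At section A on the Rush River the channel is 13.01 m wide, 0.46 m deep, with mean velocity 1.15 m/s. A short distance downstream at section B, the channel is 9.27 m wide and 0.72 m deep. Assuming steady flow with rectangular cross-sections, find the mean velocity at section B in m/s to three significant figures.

1.03 m/s

Q = A₁V₁ = (13.01×0.46) × 1.15 = 6.882 m³/s
A₂ = 9.27 × 0.72 = 6.674 m²
V₂ = Q/A₂ = 6.882/6.674 = 1.031 m/s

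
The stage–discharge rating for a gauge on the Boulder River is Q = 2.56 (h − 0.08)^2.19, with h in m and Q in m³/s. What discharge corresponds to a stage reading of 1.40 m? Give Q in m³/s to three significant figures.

Q = 2.56 × (1.40 − 0.08)^2.19 = 2.56 × 1.32^2.19 = 4.702 m³/s

4.70 m³/s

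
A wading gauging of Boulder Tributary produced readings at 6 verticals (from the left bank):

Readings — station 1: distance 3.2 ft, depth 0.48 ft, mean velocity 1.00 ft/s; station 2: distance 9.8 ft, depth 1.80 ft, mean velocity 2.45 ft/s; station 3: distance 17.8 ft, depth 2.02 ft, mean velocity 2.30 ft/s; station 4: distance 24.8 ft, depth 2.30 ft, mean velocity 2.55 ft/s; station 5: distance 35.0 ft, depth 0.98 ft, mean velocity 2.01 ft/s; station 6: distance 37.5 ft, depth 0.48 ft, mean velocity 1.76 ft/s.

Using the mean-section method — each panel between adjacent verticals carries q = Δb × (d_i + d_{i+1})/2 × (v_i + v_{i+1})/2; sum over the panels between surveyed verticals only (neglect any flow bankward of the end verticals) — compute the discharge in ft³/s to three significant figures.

128 ft³/s

Panel 1-2: Δb = 6.6 ft, d̄ = (0.48+1.80)/2 = 1.14, v̄ = (1.00+2.45)/2 = 1.725 → q = 6.6×1.14×1.725 = 12.98 ft³/s
Panel 2-3: Δb = 8 ft, d̄ = (1.80+2.02)/2 = 1.91, v̄ = (2.45+2.30)/2 = 2.375 → q = 8×1.91×2.375 = 36.29 ft³/s
Panel 3-4: Δb = 7 ft, d̄ = (2.02+2.30)/2 = 2.16, v̄ = (2.30+2.55)/2 = 2.425 → q = 7×2.16×2.425 = 36.67 ft³/s
Panel 4-5: Δb = 10.2 ft, d̄ = (2.30+0.98)/2 = 1.64, v̄ = (2.55+2.01)/2 = 2.28 → q = 10.2×1.64×2.28 = 38.14 ft³/s
Panel 5-6: Δb = 2.5 ft, d̄ = (0.98+0.48)/2 = 0.73, v̄ = (2.01+1.76)/2 = 1.885 → q = 2.5×0.73×1.885 = 3.440 ft³/s
Q = Σ q = 127.5 ft³/s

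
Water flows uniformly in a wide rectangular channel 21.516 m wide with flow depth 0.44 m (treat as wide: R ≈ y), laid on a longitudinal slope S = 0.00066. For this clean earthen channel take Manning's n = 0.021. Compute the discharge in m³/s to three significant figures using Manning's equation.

A = b·y = 21.516 × 0.44 = 9.467 m²
Wide channel: R ≈ y = 0.44 m
Q = (1/n)·A·R^(2/3)·S^(1/2) = (1/0.021) × 9.467 × 0.4400^(2/3) × 0.00066^(1/2) = 6.700 m³/s

6.70 m³/s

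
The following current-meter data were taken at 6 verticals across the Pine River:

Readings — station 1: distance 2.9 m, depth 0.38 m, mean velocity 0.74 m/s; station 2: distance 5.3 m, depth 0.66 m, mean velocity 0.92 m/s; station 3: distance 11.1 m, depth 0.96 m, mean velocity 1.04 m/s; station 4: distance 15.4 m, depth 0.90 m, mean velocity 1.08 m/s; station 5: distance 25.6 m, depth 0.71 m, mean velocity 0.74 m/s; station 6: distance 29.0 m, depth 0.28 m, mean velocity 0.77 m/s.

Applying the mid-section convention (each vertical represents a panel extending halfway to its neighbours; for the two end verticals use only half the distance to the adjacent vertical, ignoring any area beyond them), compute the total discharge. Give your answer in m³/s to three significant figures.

w_1 = (5.3 − 2.9)/2 = 1.2 m; q_1 = 0.74 × 0.38 × 1.2 = 0.3374 m³/s
w_2 = (11.1 − 2.9)/2 = 4.1 m; q_2 = 0.92 × 0.66 × 4.1 = 2.490 m³/s
w_3 = (15.4 − 5.3)/2 = 5.05 m; q_3 = 1.04 × 0.96 × 5.05 = 5.042 m³/s
w_4 = (25.6 − 11.1)/2 = 7.25 m; q_4 = 1.08 × 0.90 × 7.25 = 7.047 m³/s
w_5 = (29.0 − 15.4)/2 = 6.8 m; q_5 = 0.74 × 0.71 × 6.8 = 3.573 m³/s
w_6 = (29.0 − 25.6)/2 = 1.7 m; q_6 = 0.77 × 0.28 × 1.7 = 0.3665 m³/s
Q = Σ qᵢ = 18.86 m³/s

18.9 m³/s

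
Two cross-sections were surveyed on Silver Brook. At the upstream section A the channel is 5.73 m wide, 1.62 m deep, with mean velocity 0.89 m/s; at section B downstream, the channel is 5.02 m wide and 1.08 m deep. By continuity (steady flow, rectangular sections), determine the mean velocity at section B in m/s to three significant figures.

Q = A₁V₁ = (5.73×1.62) × 0.89 = 8.262 m³/s
A₂ = 5.02 × 1.08 = 5.422 m²
V₂ = Q/A₂ = 8.262/5.422 = 1.524 m/s

1.52 m/s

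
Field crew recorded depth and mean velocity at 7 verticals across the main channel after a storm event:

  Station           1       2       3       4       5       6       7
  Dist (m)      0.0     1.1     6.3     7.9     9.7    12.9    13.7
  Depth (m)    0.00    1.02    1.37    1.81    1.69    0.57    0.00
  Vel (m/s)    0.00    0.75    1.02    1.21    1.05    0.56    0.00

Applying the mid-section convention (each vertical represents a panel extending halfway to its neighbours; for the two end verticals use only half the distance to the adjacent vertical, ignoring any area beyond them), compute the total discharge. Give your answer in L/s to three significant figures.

16000 L/s

w_2 = (6.3 − 0.0)/2 = 3.15 m; q_2 = 0.75 × 1.02 × 3.15 = 2.410 m³/s
w_3 = (7.9 − 1.1)/2 = 3.4 m; q_3 = 1.02 × 1.37 × 3.4 = 4.751 m³/s
w_4 = (9.7 − 6.3)/2 = 1.7 m; q_4 = 1.21 × 1.81 × 1.7 = 3.723 m³/s
w_5 = (12.9 − 7.9)/2 = 2.5 m; q_5 = 1.05 × 1.69 × 2.5 = 4.436 m³/s
w_6 = (13.7 − 9.7)/2 = 2 m; q_6 = 0.56 × 0.57 × 2 = 0.6384 m³/s
Stations 1, 7 contribute zero (depth or velocity is 0).
Q = Σ qᵢ = 15.96 m³/s
= 15.96 × 1000 = 15960 L/s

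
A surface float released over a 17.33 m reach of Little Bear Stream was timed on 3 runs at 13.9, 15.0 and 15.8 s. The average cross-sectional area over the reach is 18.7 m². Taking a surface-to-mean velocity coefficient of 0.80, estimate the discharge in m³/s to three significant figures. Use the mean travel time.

t̄ = (13.9 + 15.0 + 15.8) / 3 = 14.9 s
v_surface = L / t̄ = 17.33 / 14.9 = 1.163 m/s
v_mean = 0.80 × 1.163 = 0.9305 m/s
Q = A × v_mean = 18.7 × 0.9305 = 17.40 m³/s

17.4 m³/s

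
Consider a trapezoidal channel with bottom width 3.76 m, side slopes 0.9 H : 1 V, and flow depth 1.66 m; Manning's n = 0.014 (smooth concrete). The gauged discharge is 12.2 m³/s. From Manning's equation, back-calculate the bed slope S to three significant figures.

A = (b + z·y)·y = (3.76 + 0.9×1.66)×1.66 = 8.722 m²
P = b + 2y√(1+z²) = 3.76 + 2×1.66×√(1+0.9²) = 8.227 m
R = A/P = 8.722/8.227 = 1.060 m
S = (Q·n / (1·A·R^(2/3)))² = (12.2×0.014 / (1×8.722×1.040))² = 0.0003548

0.000355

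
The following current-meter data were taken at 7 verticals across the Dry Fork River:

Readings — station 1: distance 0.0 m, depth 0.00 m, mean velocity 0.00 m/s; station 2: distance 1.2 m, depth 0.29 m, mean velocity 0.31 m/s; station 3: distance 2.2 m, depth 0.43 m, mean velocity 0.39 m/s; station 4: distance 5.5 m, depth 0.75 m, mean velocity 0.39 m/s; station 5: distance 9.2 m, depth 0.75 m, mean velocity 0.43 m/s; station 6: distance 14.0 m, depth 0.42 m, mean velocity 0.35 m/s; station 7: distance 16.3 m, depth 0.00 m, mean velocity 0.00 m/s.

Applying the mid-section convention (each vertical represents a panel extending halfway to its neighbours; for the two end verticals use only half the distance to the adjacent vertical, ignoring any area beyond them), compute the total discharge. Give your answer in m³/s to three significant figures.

3.38 m³/s

w_2 = (2.2 − 0.0)/2 = 1.1 m; q_2 = 0.31 × 0.29 × 1.1 = 0.09889 m³/s
w_3 = (5.5 − 1.2)/2 = 2.15 m; q_3 = 0.39 × 0.43 × 2.15 = 0.3606 m³/s
w_4 = (9.2 − 2.2)/2 = 3.5 m; q_4 = 0.39 × 0.75 × 3.5 = 1.024 m³/s
w_5 = (14.0 − 5.5)/2 = 4.25 m; q_5 = 0.43 × 0.75 × 4.25 = 1.371 m³/s
w_6 = (16.3 − 9.2)/2 = 3.55 m; q_6 = 0.35 × 0.42 × 3.55 = 0.5219 m³/s
Stations 1, 7 contribute zero (depth or velocity is 0).
Q = Σ qᵢ = 3.376 m³/s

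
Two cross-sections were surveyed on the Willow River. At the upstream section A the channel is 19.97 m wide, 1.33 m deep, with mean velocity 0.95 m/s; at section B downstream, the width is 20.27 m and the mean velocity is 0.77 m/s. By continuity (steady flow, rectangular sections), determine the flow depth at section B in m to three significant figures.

Q = A₁V₁ = (19.97×1.33) × 0.95 = 25.23 m³/s
d₂ = Q/(b₂ V₂) = 25.23/(20.27×0.77) = 1.617 m

1.62 m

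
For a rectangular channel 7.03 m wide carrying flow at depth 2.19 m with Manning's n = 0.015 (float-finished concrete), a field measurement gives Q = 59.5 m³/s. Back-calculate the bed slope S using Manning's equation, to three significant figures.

A = b·y = 7.03 × 2.19 = 15.40 m²
P = b + 2y = 7.03 + 2×2.19 = 11.41 m
R = A/P = 15.40/11.41 = 1.349 m
S = (Q·n / (1·A·R^(2/3)))² = (59.5×0.015 / (1×15.40×1.221))² = 0.002254

0.00225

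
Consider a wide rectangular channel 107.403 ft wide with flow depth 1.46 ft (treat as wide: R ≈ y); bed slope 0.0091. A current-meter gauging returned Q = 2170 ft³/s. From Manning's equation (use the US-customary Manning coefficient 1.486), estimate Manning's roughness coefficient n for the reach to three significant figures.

A = b·y = 107.403 × 1.46 = 156.8 ft²
Wide channel: R ≈ y = 1.46 ft
n = (1.486/Q)·A·R^(2/3)·S^(1/2) = (1.486/2170) × 156.8 × 1.287 × 0.09539 = 0.01318

0.0132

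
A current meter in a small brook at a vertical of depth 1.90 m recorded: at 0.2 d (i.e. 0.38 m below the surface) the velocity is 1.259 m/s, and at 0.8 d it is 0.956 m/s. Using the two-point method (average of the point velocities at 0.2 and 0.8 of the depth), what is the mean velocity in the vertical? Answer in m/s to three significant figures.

1.11 m/s

v̄ = (1.259 + 0.956) / 2 = 1.108 m/s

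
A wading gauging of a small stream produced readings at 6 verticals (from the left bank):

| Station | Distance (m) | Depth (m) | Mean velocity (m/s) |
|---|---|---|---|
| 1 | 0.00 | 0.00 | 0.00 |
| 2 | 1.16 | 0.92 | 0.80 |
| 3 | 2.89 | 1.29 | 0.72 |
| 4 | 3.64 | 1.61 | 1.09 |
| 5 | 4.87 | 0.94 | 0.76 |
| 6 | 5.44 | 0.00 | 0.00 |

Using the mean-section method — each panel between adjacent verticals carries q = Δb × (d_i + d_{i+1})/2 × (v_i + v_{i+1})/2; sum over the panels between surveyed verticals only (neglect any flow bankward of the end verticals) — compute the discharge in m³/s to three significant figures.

Panel 1-2: Δb = 1.16 m, d̄ = (0.00+0.92)/2 = 0.46, v̄ = (0.00+0.80)/2 = 0.4 → q = 1.16×0.46×0.4 = 0.2134 m³/s
Panel 2-3: Δb = 1.73 m, d̄ = (0.92+1.29)/2 = 1.105, v̄ = (0.80+0.72)/2 = 0.76 → q = 1.73×1.105×0.76 = 1.453 m³/s
Panel 3-4: Δb = 0.75 m, d̄ = (1.29+1.61)/2 = 1.45, v̄ = (0.72+1.09)/2 = 0.905 → q = 0.75×1.45×0.905 = 0.9842 m³/s
Panel 4-5: Δb = 1.23 m, d̄ = (1.61+0.94)/2 = 1.275, v̄ = (1.09+0.76)/2 = 0.925 → q = 1.23×1.275×0.925 = 1.451 m³/s
Panel 5-6: Δb = 0.57 m, d̄ = (0.94+0.00)/2 = 0.47, v̄ = (0.76+0.00)/2 = 0.38 → q = 0.57×0.47×0.38 = 0.1018 m³/s
Q = Σ q = 4.203 m³/s

4.20 m³/s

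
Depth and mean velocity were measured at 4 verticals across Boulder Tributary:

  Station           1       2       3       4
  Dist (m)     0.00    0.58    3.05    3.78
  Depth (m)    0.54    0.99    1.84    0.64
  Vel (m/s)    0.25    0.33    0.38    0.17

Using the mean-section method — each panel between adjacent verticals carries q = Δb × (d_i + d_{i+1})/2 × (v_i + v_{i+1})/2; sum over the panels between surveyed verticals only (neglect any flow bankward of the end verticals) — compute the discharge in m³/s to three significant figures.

1.62 m³/s

Panel 1-2: Δb = 0.58 m, d̄ = (0.54+0.99)/2 = 0.765, v̄ = (0.25+0.33)/2 = 0.29 → q = 0.58×0.765×0.29 = 0.1287 m³/s
Panel 2-3: Δb = 2.47 m, d̄ = (0.99+1.84)/2 = 1.415, v̄ = (0.33+0.38)/2 = 0.355 → q = 2.47×1.415×0.355 = 1.241 m³/s
Panel 3-4: Δb = 0.73 m, d̄ = (1.84+0.64)/2 = 1.24, v̄ = (0.38+0.17)/2 = 0.275 → q = 0.73×1.24×0.275 = 0.2489 m³/s
Q = Σ q = 1.618 m³/s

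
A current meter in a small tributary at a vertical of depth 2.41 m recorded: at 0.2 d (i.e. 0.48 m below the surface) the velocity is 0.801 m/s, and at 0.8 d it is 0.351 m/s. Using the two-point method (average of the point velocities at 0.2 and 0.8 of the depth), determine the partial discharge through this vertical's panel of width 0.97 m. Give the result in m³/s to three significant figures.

v̄ = (0.801 + 0.351) / 2 = 0.5760 m/s
q = v̄ × d × w = 0.5760 × 2.41 × 0.97 = 1.347 m³/s

1.35 m³/s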